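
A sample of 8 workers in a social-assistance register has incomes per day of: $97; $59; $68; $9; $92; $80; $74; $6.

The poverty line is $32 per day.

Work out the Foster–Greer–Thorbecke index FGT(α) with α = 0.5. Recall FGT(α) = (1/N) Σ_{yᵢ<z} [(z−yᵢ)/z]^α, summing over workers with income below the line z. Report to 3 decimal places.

Below the line: $6, $9 (q = 2 of N = 8).
Normalized shortfalls: (32−6)/32 = 0.8125; (32−9)/32 = 0.7188.
Raised to α = 0.5: 0.90139; 0.84779.
Sum = 1.749179; FGT(0.5) = 1.749179 / 8 = 0.219.

0.219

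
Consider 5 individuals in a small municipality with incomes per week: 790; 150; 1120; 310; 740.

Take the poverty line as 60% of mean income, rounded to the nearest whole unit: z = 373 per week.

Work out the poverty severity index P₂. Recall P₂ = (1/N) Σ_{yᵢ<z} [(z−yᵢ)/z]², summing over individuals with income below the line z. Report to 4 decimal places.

Below the line: 150, 310 (q = 2 of N = 5).
Normalized shortfalls: (373−150)/373 = 0.5979; (373−310)/373 = 0.1689.
Squared: 0.3574; 0.0285.
Sum = 0.385958; P₂ = 0.385958 / 5 = 0.0772.

0.0772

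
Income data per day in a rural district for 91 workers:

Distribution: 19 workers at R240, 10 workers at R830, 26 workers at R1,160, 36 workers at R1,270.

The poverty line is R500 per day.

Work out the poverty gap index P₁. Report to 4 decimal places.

Below the line: 19×R240 (q = 19 of N = 91).
Normalized shortfalls: (500−240)/500 = 0.5200 (×19).
Sum of shortfalls = 9.880000; P₁ averages over all N: 9.880000 / 91 = 0.1086.

0.1086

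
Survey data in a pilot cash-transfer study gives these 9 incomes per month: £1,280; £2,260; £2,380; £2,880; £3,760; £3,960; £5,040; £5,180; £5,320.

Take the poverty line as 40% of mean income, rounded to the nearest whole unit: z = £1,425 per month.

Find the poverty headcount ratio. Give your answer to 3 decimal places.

0.111

1 of the 9 individuals have income below £1,425.
H = 1/9 = 0.111.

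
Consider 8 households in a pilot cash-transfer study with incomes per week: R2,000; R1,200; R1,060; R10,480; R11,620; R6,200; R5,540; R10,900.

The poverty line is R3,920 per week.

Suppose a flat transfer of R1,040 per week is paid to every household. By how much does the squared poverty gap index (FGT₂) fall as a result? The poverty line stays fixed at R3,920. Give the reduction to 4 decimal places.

Before: below the line — R1,060, R1,200, R2,000; squared poverty gap index (FGT₂) = 0.156709.
After the R1,040 transfer: below the line — R2,100, R2,240, R3,040; squared poverty gap index (FGT₂) = 0.056204.
Reduction = 0.156709 − 0.056204 = 0.1005.

0.1005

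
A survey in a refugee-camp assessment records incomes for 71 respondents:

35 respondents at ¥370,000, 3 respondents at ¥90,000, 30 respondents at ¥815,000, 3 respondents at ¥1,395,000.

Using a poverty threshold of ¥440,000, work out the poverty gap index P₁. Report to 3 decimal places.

0.112

Below z: 3×¥90,000, 35×¥370,000 (q = 38 of N = 71).
Relative gaps: (440000−90000)/440000 = 0.7955 (×3); (440000−370000)/440000 = 0.1591 (×35).
Sum of shortfalls = 7.954545; P₁ averages over all N: 7.954545 / 71 = 0.112.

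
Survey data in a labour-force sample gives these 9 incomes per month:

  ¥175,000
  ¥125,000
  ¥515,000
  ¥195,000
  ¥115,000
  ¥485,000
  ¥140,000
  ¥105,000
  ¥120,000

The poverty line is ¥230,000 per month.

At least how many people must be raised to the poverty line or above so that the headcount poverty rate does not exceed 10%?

7

7 of the 9 people are poor, so H = 7/9 = 0.778.
A headcount ratio of at most 10% allows at most ⌊0.10 × 9⌋ = 0 poor people.
So at least 7 − 0 = 7 must be lifted.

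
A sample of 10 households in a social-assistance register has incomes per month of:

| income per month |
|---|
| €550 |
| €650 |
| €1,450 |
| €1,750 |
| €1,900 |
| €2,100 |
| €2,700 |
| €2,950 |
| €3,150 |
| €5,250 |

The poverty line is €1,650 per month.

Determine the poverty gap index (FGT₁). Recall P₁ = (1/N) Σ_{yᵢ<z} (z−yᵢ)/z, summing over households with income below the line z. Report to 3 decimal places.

Incomes under z: €550, €650, €1,450 (q = 3 of N = 10).
Shortfall ratios: (1650−550)/1650 = 0.6667; (1650−650)/1650 = 0.6061; (1650−1450)/1650 = 0.1212.
Sum of shortfalls = 1.393939; P₁ averages over all N: 1.393939 / 10 = 0.139.

0.139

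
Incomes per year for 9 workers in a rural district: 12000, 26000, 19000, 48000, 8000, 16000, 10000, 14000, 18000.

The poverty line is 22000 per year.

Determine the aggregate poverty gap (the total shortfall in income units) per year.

57000

Below z: 8000, 10000, 12000, 14000, 16000, 18000, 19000 (q = 7 of N = 9).
Individual gaps: 22000−8000 = 14000; 22000−10000 = 12000; 22000−12000 = 10000; 22000−14000 = 8000; 22000−16000 = 6000; 22000−18000 = 4000; 22000−19000 = 3000.
Aggregate gap = 57000.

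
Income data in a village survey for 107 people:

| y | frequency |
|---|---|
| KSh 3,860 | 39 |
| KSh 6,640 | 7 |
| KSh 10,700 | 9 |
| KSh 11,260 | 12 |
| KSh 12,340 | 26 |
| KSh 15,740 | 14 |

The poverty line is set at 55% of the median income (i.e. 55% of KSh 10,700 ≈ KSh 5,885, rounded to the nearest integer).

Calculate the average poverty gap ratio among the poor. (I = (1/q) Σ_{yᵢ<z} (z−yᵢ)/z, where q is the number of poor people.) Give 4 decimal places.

0.3441

Poor units: 39×KSh 3,860 (q = 39 of N = 107).
Relative gaps: 0.3441 (×39); sum = 13.419711.
The income-gap ratio divides by q (the poor only): 13.419711 / 39 = 0.3441.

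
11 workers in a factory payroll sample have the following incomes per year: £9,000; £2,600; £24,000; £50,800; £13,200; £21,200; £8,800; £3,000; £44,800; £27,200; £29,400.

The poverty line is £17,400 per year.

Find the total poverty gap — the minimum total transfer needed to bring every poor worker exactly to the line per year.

£50,400

Below z: £2,600, £3,000, £8,800, £9,000, £13,200 (q = 5 of N = 11).
Individual gaps: 17400−2600 = 14800; 17400−3000 = 14400; 17400−8800 = 8600; 17400−9000 = 8400; 17400−13200 = 4200.
Aggregate gap = £50,400.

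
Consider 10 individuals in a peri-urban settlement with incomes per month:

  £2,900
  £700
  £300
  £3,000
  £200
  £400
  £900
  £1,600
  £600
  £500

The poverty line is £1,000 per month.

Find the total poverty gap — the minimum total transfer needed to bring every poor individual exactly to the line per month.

Below the line: £200, £300, £400, £500, £600, £700, £900 (q = 7 of N = 10).
Individual gaps: 1000−200 = 800; 1000−300 = 700; 1000−400 = 600; 1000−500 = 500; 1000−600 = 400; 1000−700 = 300; 1000−900 = 100.
Aggregate gap = £3,400.

£3,400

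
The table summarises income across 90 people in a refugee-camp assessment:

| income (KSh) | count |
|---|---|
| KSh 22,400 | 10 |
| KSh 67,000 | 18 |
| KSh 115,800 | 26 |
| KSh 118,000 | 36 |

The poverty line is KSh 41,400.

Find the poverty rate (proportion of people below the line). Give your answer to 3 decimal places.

0.111

10 of the 90 people have income below KSh 41,400.
H = 10/90 = 0.111.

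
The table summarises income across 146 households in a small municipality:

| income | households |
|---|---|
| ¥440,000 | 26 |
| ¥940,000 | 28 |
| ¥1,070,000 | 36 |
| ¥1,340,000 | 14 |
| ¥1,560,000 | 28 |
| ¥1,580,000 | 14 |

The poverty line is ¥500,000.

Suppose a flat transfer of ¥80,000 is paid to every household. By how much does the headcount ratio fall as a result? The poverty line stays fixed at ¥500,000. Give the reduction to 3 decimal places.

Before: below the line — 26×¥440,000; headcount ratio = 0.17808.
After the ¥80,000 transfer: below the line — none; headcount ratio = 0.00000.
Reduction = 0.17808 − 0.00000 = 0.178.

0.178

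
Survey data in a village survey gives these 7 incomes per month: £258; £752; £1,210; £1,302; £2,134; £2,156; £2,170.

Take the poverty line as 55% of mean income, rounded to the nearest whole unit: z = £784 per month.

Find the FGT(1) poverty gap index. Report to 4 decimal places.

0.1017

Incomes under z: £258, £752 (q = 2 of N = 7).
Relative gaps: (784−258)/784 = 0.6709; (784−752)/784 = 0.0408.
Σ = 0.711735. Dividing by the full population N = 7 gives P₁ = 0.1017.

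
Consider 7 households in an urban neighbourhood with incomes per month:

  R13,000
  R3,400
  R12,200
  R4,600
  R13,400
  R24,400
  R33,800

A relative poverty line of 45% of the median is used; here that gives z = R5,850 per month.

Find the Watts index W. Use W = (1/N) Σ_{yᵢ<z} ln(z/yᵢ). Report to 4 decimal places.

0.1119

Poor units: R3,400, R4,600 (q = 2 of N = 7).
Log shortfalls: ln(5850/3400) = 0.5427; ln(5850/4600) = 0.2404.
W = 0.783052 / 7 = 0.1119.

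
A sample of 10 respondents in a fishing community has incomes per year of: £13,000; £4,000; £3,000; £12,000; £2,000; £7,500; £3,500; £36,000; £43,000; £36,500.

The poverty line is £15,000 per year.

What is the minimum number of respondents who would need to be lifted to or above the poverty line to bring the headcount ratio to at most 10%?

7 of the 10 respondents are poor, so H = 7/10 = 0.700.
A headcount ratio of at most 10% allows at most ⌊0.10 × 10⌋ = 1 poor respondents.
So at least 7 − 1 = 6 must be lifted.

6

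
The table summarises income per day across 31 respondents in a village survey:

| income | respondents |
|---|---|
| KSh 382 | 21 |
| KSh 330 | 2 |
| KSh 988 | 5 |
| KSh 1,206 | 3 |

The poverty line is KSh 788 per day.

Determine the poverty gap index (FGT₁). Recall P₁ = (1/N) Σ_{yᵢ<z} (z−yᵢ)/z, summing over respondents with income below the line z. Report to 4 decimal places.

Below the line: 2×KSh 330, 21×KSh 382 (q = 23 of N = 31).
Relative gaps: (788−330)/788 = 0.5812 (×2); (788−382)/788 = 0.5152 (×21).
Σ = 11.982234. Dividing by the full population N = 31 gives P₁ = 0.3865.

0.3865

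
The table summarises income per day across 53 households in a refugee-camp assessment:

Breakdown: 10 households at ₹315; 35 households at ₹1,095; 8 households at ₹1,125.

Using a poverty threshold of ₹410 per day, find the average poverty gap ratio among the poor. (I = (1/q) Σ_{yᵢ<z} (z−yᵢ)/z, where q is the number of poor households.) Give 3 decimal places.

Below z: 10×₹315 (q = 10 of N = 53).
Relative gaps: 0.2317 (×10); sum = 2.317073.
I averages over the q = 10 poor units only: 2.317073 / 10 = 0.232.

0.232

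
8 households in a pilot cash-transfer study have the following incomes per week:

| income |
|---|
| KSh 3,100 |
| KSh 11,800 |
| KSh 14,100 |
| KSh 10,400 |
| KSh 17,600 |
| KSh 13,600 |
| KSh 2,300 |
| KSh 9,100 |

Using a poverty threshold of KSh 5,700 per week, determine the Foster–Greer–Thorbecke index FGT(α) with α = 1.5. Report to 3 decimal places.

0.096

Below the line: KSh 2,300, KSh 3,100 (q = 2 of N = 8).
Gap ratios (z−y)/z: (5700−2300)/5700 = 0.5965; (5700−3100)/5700 = 0.4561.
Raised to α = 1.5: 0.46069; 0.30807.
Sum = 0.768756; FGT(1.5) = 0.768756 / 8 = 0.096.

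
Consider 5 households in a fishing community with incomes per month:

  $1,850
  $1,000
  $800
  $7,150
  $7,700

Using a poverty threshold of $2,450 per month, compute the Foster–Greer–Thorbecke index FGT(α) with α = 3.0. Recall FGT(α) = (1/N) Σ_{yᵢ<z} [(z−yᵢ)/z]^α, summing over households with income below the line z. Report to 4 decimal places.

0.1055

Poor units: $800, $1,000, $1,850 (q = 3 of N = 5).
Relative gaps: (2450−800)/2450 = 0.6735; (2450−1000)/2450 = 0.5918; (2450−1850)/2450 = 0.2449.
Raised to α = 3.0: 0.30546; 0.20730; 0.01469.
Sum = 0.527450; FGT(3.0) = 0.527450 / 5 = 0.1055.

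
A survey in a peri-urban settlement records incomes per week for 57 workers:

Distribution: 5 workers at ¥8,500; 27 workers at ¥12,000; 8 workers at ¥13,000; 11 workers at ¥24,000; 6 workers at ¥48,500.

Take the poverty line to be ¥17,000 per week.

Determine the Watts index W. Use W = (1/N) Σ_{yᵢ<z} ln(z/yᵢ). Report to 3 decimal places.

0.263

Below z: 5×¥8,500, 27×¥12,000, 8×¥13,000 (q = 40 of N = 57).
ln(z/y) terms: ln(17000/8500) = 0.6931 (×5); ln(17000/12000) = 0.3483 (×27); ln(17000/13000) = 0.2683 (×8).
W = 15.016129 / 57 = 0.263.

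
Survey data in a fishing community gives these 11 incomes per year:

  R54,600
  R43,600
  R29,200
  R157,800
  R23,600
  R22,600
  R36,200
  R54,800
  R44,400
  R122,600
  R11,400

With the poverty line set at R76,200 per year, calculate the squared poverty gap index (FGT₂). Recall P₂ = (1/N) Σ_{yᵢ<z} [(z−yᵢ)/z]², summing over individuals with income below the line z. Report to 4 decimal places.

0.2606

Below the line: R11,400, R22,600, R23,600, R29,200, R36,200, R43,600, R44,400, R54,600, R54,800 (q = 9 of N = 11).
Relative gaps: (76200−11400)/76200 = 0.8504; (76200−22600)/76200 = 0.7034; (76200−23600)/76200 = 0.6903; (76200−29200)/76200 = 0.6168; (76200−36200)/76200 = 0.5249; (76200−43600)/76200 = 0.4278; (76200−44400)/76200 = 0.4173; (76200−54600)/76200 = 0.2835; (76200−54800)/76200 = 0.2808.
Squared: 0.7232; 0.4948; 0.4765; 0.3804; 0.2756; 0.1830; 0.1742; 0.0804; 0.0789.
Sum = 2.866865; P₂ = 2.866865 / 11 = 0.2606.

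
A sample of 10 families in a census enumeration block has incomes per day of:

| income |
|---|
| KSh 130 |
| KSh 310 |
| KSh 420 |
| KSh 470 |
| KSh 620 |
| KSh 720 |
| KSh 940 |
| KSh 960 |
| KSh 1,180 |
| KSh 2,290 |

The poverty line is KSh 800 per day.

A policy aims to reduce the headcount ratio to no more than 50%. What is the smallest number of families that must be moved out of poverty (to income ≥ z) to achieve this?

Currently q = 6 of N = 10 are below the line (H = 0.600).
A headcount ratio of at most 50% allows at most ⌊0.50 × 10⌋ = 5 poor families.
So at least 6 − 5 = 1 must be lifted.

1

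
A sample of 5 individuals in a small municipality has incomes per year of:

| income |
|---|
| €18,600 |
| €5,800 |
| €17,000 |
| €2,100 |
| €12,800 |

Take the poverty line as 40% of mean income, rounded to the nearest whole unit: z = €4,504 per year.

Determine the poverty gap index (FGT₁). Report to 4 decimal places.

0.1067

Below the line: €2,100 (q = 1 of N = 5).
Relative gaps: (4504−2100)/4504 = 0.5337.
Sum of shortfalls = 0.533748; P₁ averages over all N: 0.533748 / 5 = 0.1067.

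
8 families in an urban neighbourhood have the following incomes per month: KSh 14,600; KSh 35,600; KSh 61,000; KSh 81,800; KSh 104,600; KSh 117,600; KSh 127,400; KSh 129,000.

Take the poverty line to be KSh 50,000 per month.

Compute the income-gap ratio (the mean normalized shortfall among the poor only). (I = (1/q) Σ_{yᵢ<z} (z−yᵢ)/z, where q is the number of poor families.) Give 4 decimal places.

0.4980

Below z: KSh 14,600, KSh 35,600 (q = 2 of N = 8).
Shortfall ratios (z−y)/z: 0.7080, 0.2880; sum = 0.996000.
I averages over the q = 2 poor units only: 0.996000 / 2 = 0.4980.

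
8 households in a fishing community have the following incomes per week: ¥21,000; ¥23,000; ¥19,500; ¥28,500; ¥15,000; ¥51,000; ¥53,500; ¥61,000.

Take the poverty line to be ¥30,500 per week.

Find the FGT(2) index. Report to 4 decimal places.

Below z: ¥15,000, ¥19,500, ¥21,000, ¥23,000, ¥28,500 (q = 5 of N = 8).
Normalized shortfalls: (30500−15000)/30500 = 0.5082; (30500−19500)/30500 = 0.3607; (30500−21000)/30500 = 0.3115; (30500−23000)/30500 = 0.2459; (30500−28500)/30500 = 0.0656.
Squared: 0.2583; 0.1301; 0.0970; 0.0605; 0.0043.
Sum = 0.550121; P₂ = 0.550121 / 8 = 0.0688.

0.0688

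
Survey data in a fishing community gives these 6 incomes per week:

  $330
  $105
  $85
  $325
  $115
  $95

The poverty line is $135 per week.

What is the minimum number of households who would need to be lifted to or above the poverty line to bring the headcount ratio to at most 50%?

Currently q = 4 of N = 6 are below the line (H = 0.667).
A headcount ratio of at most 50% allows at most ⌊0.50 × 6⌋ = 3 poor households.
So at least 4 − 3 = 1 must be lifted.

1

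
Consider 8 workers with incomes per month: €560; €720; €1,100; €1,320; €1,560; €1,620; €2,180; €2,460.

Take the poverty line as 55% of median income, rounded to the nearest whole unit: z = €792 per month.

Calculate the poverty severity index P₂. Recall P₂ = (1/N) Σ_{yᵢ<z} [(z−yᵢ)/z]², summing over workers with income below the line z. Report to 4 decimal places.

0.0118

Below z: €560, €720 (q = 2 of N = 8).
Normalized shortfalls: (792−560)/792 = 0.2929; (792−720)/792 = 0.0909.
Squared: 0.0858; 0.0083.
Sum = 0.094072; P₂ = 0.094072 / 8 = 0.0118.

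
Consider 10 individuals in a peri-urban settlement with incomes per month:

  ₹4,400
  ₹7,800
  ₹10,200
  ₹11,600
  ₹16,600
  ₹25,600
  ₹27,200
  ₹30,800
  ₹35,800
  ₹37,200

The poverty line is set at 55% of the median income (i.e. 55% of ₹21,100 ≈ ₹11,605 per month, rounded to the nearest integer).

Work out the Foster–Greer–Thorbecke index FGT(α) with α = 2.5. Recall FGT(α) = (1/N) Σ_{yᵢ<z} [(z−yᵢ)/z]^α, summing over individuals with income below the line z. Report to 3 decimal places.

0.037

Incomes under z: ₹4,400, ₹7,800, ₹10,200, ₹11,600 (q = 4 of N = 10).
Relative gaps: (11605−4400)/11605 = 0.6209; (11605−7800)/11605 = 0.3279; (11605−10200)/11605 = 0.1211; (11605−11600)/11605 = 0.0004.
Raised to α = 2.5: 0.30372; 0.06156; 0.00510; 0.00000.
Sum = 0.370376; FGT(2.5) = 0.370376 / 10 = 0.037.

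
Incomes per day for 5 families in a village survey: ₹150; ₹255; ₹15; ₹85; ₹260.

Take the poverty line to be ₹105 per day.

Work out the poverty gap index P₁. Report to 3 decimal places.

0.210

Below z: ₹15, ₹85 (q = 2 of N = 5).
Shortfall ratios: (105−15)/105 = 0.8571; (105−85)/105 = 0.1905.
Sum of shortfalls = 1.047619; P₁ averages over all N: 1.047619 / 5 = 0.210.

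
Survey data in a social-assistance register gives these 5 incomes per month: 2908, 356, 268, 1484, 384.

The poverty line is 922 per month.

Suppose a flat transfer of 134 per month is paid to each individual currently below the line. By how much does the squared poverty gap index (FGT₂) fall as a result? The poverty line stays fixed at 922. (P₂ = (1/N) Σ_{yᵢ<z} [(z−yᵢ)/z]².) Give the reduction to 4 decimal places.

0.0982

Before: below the line — 268, 356, 384; squared poverty gap index (FGT₂) = 0.244097.
After the 134 transfer: below the line — 402, 490, 518; squared poverty gap index (FGT₂) = 0.145924.
Reduction = 0.244097 − 0.145924 = 0.0982.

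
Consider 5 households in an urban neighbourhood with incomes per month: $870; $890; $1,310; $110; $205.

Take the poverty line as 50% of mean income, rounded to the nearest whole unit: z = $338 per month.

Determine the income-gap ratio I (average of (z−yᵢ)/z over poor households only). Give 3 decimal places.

0.534

Below z: $110, $205 (q = 2 of N = 5).
Relative gaps: 0.6746, 0.3935; sum = 1.068047.
I averages over the q = 2 poor units only: 1.068047 / 2 = 0.534.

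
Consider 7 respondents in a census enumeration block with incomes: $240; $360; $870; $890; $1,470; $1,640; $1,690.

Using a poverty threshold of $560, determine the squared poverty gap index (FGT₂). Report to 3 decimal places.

0.065

Below the line: $240, $360 (q = 2 of N = 7).
Gap ratios (z−y)/z: (560−240)/560 = 0.5714; (560−360)/560 = 0.3571.
Squared: 0.3265; 0.1276.
Sum = 0.454082; P₂ = 0.454082 / 7 = 0.065.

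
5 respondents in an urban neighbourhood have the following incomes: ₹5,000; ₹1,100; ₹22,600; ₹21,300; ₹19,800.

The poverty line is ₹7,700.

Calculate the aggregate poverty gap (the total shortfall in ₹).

Below the line: ₹1,100, ₹5,000 (q = 2 of N = 5).
Individual gaps: 7700−1100 = 6600; 7700−5000 = 2700.
Aggregate gap = ₹9,300.

₹9,300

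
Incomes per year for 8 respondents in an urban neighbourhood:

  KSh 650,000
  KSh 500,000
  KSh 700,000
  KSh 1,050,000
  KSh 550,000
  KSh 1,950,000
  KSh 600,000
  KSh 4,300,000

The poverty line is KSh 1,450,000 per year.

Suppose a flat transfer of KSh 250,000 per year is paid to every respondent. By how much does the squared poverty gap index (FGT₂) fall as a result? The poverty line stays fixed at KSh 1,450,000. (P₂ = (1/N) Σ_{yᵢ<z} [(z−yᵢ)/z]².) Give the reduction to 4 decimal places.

0.1159

Before: below the line — KSh 500,000, KSh 550,000, KSh 600,000, KSh 650,000, KSh 700,000, KSh 1,050,000; squared poverty gap index (FGT₂) = 0.225773.
After the KSh 250,000 transfer: below the line — KSh 750,000, KSh 800,000, KSh 850,000, KSh 900,000, KSh 950,000, KSh 1,300,000; squared poverty gap index (FGT₂) = 0.109839.
Reduction = 0.225773 − 0.109839 = 0.1159.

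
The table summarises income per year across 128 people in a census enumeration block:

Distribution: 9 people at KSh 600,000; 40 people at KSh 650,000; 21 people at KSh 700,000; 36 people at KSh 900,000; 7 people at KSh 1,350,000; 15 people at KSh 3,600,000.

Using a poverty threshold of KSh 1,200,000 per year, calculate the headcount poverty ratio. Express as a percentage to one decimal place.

82.8%

106 of the 128 people have income below KSh 1,200,000.
H = 106/128 = 82.8%.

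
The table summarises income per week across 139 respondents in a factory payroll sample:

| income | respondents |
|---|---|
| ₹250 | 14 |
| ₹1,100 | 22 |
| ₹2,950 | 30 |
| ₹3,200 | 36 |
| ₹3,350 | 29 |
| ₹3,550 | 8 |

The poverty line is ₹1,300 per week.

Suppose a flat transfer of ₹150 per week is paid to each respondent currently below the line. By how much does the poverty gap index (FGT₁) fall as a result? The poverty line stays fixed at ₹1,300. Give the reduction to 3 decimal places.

Before: below the line — 14×₹250, 22×₹1,100; poverty gap index (FGT₁) = 0.10570.
After the ₹150 transfer: below the line — 14×₹400, 22×₹1,250; poverty gap index (FGT₁) = 0.07582.
Reduction = 0.10570 − 0.07582 = 0.030.

0.030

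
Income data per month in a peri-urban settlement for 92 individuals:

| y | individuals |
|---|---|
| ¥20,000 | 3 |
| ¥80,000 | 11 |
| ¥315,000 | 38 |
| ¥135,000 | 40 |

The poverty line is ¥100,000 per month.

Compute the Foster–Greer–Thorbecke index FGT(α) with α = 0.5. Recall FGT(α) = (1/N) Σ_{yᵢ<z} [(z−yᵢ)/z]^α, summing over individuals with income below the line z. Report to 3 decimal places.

Poor units: 3×¥20,000, 11×¥80,000 (q = 14 of N = 92).
Relative gaps: (100000−20000)/100000 = 0.8000 (×3); (100000−80000)/100000 = 0.2000 (×11).
Raised to α = 0.5: 0.89443 (×3); 0.44721 (×11).
Sum = 7.602631; FGT(0.5) = 7.602631 / 92 = 0.083.

0.083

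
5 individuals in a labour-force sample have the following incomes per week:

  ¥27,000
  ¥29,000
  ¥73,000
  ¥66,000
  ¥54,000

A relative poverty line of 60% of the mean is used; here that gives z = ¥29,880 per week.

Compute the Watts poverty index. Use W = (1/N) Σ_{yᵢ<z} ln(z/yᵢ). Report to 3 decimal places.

0.026

Incomes under z: ¥27,000, ¥29,000 (q = 2 of N = 5).
ln(z/y) terms: ln(29880/27000) = 0.1014; ln(29880/29000) = 0.0299.
W = 0.131246 / 5 = 0.026.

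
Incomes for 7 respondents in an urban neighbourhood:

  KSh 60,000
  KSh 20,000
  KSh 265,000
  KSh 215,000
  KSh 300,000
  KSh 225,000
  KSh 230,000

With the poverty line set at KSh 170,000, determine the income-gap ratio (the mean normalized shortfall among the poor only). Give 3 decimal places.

0.765

Below the line: KSh 20,000, KSh 60,000 (q = 2 of N = 7).
Shortfall ratios (z−y)/z: 0.8824, 0.6471; sum = 1.529412.
The income-gap ratio divides by q (the poor only): 1.529412 / 2 = 0.765.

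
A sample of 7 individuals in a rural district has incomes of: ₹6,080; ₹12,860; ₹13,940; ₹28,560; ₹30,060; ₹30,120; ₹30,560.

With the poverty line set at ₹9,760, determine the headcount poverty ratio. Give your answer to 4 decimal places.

1 of the 7 individuals have income below ₹9,760.
H = 1/7 = 0.1429.

0.1429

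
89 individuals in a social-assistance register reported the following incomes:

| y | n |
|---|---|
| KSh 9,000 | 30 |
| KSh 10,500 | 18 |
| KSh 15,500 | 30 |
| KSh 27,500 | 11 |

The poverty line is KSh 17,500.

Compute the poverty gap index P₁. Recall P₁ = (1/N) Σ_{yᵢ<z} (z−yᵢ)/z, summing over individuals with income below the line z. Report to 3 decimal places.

Poor units: 30×KSh 9,000, 18×KSh 10,500, 30×KSh 15,500 (q = 78 of N = 89).
Normalized shortfalls: (17500−9000)/17500 = 0.4857 (×30); (17500−10500)/17500 = 0.4000 (×18); (17500−15500)/17500 = 0.1143 (×30).
Σ = 25.200000. Dividing by the full population N = 89 gives P₁ = 0.283.

0.283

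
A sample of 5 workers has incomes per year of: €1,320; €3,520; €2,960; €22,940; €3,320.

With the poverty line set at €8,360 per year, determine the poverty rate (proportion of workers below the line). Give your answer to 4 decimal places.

4 of the 5 workers have income below €8,360.
H = 4/5 = 0.8000.

0.8000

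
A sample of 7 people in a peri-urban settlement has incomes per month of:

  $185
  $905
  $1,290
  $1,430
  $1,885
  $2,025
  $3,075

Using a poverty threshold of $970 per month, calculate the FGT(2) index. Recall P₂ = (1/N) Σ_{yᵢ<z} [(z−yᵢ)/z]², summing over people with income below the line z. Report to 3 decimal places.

0.094

Below the line: $185, $905 (q = 2 of N = 7).
Gap ratios (z−y)/z: (970−185)/970 = 0.8093; (970−905)/970 = 0.0670.
Squared: 0.6549; 0.0045.
Sum = 0.659422; P₂ = 0.659422 / 7 = 0.094.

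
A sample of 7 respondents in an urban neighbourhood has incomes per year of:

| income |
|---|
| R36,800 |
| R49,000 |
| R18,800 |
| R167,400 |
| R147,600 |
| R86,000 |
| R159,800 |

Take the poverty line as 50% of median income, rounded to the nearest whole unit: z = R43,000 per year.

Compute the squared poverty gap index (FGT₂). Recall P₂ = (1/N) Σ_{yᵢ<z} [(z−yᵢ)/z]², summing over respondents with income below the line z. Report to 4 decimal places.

0.0482

Below the line: R18,800, R36,800 (q = 2 of N = 7).
Shortfall ratios: (43000−18800)/43000 = 0.5628; (43000−36800)/43000 = 0.1442.
Squared: 0.3167; 0.0208.
Sum = 0.337523; P₂ = 0.337523 / 7 = 0.0482.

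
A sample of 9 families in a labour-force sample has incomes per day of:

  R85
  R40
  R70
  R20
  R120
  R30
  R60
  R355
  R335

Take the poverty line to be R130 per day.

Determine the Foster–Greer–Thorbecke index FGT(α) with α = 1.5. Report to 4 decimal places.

Incomes under z: R20, R30, R40, R60, R70, R85, R120 (q = 7 of N = 9).
Relative gaps: (130−20)/130 = 0.8462; (130−30)/130 = 0.7692; (130−40)/130 = 0.6923; (130−60)/130 = 0.5385; (130−70)/130 = 0.4615; (130−85)/130 = 0.3462; (130−120)/130 = 0.0769.
Raised to α = 1.5: 0.77835; 0.67466; 0.57603; 0.39512; 0.31355; 0.20366; 0.02133.
Sum = 2.962713; FGT(1.5) = 2.962713 / 9 = 0.3292.

0.3292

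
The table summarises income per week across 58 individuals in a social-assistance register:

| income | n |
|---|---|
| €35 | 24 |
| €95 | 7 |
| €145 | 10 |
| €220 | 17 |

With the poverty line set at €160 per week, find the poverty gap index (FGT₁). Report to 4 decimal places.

0.3885

Incomes under z: 24×€35, 7×€95, 10×€145 (q = 41 of N = 58).
Relative gaps: (160−35)/160 = 0.7812 (×24); (160−95)/160 = 0.4062 (×7); (160−145)/160 = 0.0938 (×10).
Sum of shortfalls = 22.531250; P₁ averages over all N: 22.531250 / 58 = 0.3885.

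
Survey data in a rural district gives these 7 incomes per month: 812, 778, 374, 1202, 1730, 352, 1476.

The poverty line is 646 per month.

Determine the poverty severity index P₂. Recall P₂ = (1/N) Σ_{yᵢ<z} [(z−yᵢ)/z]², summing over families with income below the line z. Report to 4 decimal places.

Below z: 352, 374 (q = 2 of N = 7).
Relative gaps: (646−352)/646 = 0.4551; (646−374)/646 = 0.4211.
Squared: 0.2071; 0.1773.
Sum = 0.384409; P₂ = 0.384409 / 7 = 0.0549.

0.0549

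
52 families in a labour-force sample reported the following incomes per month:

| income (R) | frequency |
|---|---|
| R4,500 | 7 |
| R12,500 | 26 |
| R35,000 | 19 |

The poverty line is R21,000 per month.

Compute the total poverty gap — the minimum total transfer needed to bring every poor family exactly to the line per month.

Poor units: 7×R4,500, 26×R12,500 (q = 33 of N = 52).
Individual gaps: 7×(21000−4500) = 115500; 26×(21000−12500) = 221000.
Aggregate gap = R336,500.

R336,500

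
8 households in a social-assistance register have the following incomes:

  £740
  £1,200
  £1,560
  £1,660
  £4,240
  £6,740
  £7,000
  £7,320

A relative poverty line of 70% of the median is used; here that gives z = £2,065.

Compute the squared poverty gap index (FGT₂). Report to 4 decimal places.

0.0857

Below the line: £740, £1,200, £1,560, £1,660 (q = 4 of N = 8).
Relative gaps: (2065−740)/2065 = 0.6416; (2065−1200)/2065 = 0.4189; (2065−1560)/2065 = 0.2446; (2065−1660)/2065 = 0.1961.
Squared: 0.4117; 0.1755; 0.0598; 0.0385.
Sum = 0.685447; P₂ = 0.685447 / 8 = 0.0857.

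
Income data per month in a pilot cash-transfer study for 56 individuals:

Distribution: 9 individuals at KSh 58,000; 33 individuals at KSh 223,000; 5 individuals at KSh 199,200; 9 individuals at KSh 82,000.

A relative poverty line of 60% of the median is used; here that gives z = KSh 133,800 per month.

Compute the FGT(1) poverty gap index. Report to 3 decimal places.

Below z: 9×KSh 58,000, 9×KSh 82,000 (q = 18 of N = 56).
Normalized shortfalls: (133800−58000)/133800 = 0.5665 (×9); (133800−82000)/133800 = 0.3871 (×9).
Σ = 8.582960. Dividing by the full population N = 56 gives P₁ = 0.153.

0.153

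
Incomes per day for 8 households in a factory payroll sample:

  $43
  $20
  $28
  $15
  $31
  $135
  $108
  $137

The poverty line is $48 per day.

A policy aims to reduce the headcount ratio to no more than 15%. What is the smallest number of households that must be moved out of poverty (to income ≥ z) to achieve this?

4

5 of the 8 households are poor, so H = 5/8 = 0.625.
A headcount ratio of at most 15% allows at most ⌊0.15 × 8⌋ = 1 poor households.
So at least 5 − 1 = 4 must be lifted.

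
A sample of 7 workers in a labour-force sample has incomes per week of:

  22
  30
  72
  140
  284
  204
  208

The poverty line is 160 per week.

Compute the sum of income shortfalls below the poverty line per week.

Below the line: 22, 30, 72, 140 (q = 4 of N = 7).
Individual gaps: 160−22 = 138; 160−30 = 130; 160−72 = 88; 160−140 = 20.
Aggregate gap = 376.

376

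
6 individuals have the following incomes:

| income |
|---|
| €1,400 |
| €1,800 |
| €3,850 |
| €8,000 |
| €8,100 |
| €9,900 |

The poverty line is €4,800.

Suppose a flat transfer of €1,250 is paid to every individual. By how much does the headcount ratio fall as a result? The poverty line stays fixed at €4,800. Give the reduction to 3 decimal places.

Before: below the line — €1,400, €1,800, €3,850; headcount ratio = 0.50000.
After the €1,250 transfer: below the line — €2,650, €3,050; headcount ratio = 0.33333.
Reduction = 0.50000 − 0.33333 = 0.167.

0.167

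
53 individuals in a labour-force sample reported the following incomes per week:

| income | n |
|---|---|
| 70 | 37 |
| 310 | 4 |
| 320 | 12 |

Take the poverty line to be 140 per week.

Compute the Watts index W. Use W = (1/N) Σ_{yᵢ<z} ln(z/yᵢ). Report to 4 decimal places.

0.4839

Below the line: 37×70 (q = 37 of N = 53).
ln(z/y) terms: ln(140/70) = 0.6931 (×37).
W = 25.646446 / 53 = 0.4839.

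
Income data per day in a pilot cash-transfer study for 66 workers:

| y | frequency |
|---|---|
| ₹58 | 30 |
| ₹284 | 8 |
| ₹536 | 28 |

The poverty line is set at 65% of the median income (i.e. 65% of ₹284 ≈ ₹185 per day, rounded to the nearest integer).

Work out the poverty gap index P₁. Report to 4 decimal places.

0.3120

Below z: 30×₹58 (q = 30 of N = 66).
Shortfall ratios: (185−58)/185 = 0.6865 (×30).
Sum of shortfalls = 20.594595; P₁ averages over all N: 20.594595 / 66 = 0.3120.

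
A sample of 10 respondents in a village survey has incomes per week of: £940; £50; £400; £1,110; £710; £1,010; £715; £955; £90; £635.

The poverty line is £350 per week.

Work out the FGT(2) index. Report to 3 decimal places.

Below the line: £50, £90 (q = 2 of N = 10).
Shortfall ratios: (350−50)/350 = 0.8571; (350−90)/350 = 0.7429.
Squared: 0.7347; 0.5518.
Sum = 1.286531; P₂ = 1.286531 / 10 = 0.129.

0.129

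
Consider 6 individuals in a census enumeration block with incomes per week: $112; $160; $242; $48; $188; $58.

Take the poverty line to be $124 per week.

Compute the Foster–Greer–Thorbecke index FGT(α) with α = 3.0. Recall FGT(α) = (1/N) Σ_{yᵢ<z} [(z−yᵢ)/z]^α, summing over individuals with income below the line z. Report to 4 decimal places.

0.0637

Below z: $48, $58, $112 (q = 3 of N = 6).
Relative gaps: (124−48)/124 = 0.6129; (124−58)/124 = 0.5323; (124−112)/124 = 0.0968.
Raised to α = 3.0: 0.23024; 0.15079; 0.00091.
Sum = 0.381932; FGT(3.0) = 0.381932 / 6 = 0.0637.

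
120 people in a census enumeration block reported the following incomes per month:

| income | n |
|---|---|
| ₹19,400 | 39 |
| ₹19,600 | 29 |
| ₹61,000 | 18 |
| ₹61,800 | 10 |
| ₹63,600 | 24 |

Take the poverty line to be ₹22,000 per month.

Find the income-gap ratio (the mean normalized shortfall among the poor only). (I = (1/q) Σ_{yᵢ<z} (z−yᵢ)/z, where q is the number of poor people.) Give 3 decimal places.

Below z: 39×₹19,400, 29×₹19,600 (q = 68 of N = 120).
Relative gaps: 0.1182 (×39), 0.1091 (×29); sum = 7.772727.
I averages over the q = 68 poor units only: 7.772727 / 68 = 0.114.

0.114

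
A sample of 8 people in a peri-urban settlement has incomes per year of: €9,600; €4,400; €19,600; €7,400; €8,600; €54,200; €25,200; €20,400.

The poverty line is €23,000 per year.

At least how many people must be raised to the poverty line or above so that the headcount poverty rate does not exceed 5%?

6 of the 8 people are poor, so H = 6/8 = 0.750.
A headcount ratio of at most 5% allows at most ⌊0.05 × 8⌋ = 0 poor people.
So at least 6 − 0 = 6 must be lifted.

6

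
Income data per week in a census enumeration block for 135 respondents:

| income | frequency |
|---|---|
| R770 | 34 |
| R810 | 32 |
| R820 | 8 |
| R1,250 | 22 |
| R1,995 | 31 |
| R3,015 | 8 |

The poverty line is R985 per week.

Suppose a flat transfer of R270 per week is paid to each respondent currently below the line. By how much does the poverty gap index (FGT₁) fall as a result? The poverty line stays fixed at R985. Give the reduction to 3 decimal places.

0.107

Before: below the line — 34×R770, 32×R810, 8×R820; poverty gap index (FGT₁) = 0.10701.
After the R270 transfer: below the line — none; poverty gap index (FGT₁) = 0.00000.
Reduction = 0.10701 − 0.00000 = 0.107.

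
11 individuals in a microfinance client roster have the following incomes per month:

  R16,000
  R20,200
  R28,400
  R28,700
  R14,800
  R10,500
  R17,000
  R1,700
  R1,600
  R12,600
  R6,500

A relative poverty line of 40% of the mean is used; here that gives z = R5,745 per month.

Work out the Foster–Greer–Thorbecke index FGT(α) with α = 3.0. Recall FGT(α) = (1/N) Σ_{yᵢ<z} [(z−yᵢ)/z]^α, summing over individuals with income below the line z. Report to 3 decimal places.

0.066

Below z: R1,600, R1,700 (q = 2 of N = 11).
Relative gaps: (5745−1600)/5745 = 0.7215; (5745−1700)/5745 = 0.7041.
Raised to α = 3.0: 0.37558; 0.34905.
Sum = 0.724629; FGT(3.0) = 0.724629 / 11 = 0.066.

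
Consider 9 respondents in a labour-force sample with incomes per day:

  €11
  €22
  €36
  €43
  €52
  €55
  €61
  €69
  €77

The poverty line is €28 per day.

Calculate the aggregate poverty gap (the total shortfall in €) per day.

€23

Below z: €11, €22 (q = 2 of N = 9).
Individual gaps: 28−11 = 17; 28−22 = 6.
Aggregate gap = €23.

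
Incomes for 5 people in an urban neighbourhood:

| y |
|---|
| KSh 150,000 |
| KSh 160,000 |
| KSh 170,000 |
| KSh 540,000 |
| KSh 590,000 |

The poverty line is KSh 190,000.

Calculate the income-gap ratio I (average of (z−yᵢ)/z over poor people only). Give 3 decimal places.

Below the line: KSh 150,000, KSh 160,000, KSh 170,000 (q = 3 of N = 5).
Shortfall ratios (z−y)/z: 0.2105, 0.1579, 0.1053; sum = 0.473684.
I averages over the q = 3 poor units only: 0.473684 / 3 = 0.158.

0.158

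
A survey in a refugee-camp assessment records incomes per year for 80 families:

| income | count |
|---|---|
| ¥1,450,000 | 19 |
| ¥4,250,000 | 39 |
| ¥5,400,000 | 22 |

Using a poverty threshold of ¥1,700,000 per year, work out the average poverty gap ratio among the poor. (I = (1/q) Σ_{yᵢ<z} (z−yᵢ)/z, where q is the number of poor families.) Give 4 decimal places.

Below z: 19×¥1,450,000 (q = 19 of N = 80).
Shortfall ratios (z−y)/z: 0.1471 (×19); sum = 2.794118.
I averages over the q = 19 poor units only: 2.794118 / 19 = 0.1471.

0.1471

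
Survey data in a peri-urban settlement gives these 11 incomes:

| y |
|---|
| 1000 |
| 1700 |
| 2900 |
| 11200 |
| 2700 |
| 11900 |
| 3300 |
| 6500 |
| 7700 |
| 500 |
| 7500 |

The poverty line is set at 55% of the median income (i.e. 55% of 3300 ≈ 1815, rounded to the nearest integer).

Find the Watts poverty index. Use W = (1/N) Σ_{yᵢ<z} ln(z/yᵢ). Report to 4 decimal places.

Below z: 500, 1000, 1700 (q = 3 of N = 11).
Log gaps: ln(1815/500) = 1.2892; ln(1815/1000) = 0.5961; ln(1815/1700) = 0.0655.
W = 1.950775 / 11 = 0.1773.

0.1773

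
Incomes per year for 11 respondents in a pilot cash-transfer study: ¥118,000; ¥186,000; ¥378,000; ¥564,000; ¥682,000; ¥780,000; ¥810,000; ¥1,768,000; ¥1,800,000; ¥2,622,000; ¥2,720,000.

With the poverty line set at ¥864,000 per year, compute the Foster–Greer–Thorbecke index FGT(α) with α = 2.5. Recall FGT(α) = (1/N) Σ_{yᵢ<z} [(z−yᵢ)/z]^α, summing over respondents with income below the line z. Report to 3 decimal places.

0.143

Poor units: ¥118,000, ¥186,000, ¥378,000, ¥564,000, ¥682,000, ¥780,000, ¥810,000 (q = 7 of N = 11).
Normalized shortfalls: (864000−118000)/864000 = 0.8634; (864000−186000)/864000 = 0.7847; (864000−378000)/864000 = 0.5625; (864000−564000)/864000 = 0.3472; (864000−682000)/864000 = 0.2106; (864000−780000)/864000 = 0.0972; (864000−810000)/864000 = 0.0625.
Raised to α = 2.5: 0.69273; 0.54549; 0.23730; 0.07104; 0.02037; 0.00295; 0.00098.
Sum = 1.570858; FGT(2.5) = 1.570858 / 11 = 0.143.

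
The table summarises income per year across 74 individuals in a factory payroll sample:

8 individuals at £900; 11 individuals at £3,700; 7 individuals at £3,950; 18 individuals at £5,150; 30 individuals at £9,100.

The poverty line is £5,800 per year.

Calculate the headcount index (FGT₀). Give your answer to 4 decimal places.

0.5946

44 of the 74 individuals have income below £5,800.
H = 44/74 = 0.5946.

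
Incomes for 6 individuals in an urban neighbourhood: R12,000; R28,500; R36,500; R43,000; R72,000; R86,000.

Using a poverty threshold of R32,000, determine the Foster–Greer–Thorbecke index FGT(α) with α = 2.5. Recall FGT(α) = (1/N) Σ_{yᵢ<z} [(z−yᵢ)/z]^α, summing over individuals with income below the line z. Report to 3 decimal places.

Below z: R12,000, R28,500 (q = 2 of N = 6).
Normalized shortfalls: (32000−12000)/32000 = 0.6250; (32000−28500)/32000 = 0.1094.
Raised to α = 2.5: 0.30882; 0.00396.
Sum = 0.312773; FGT(2.5) = 0.312773 / 6 = 0.052.

0.052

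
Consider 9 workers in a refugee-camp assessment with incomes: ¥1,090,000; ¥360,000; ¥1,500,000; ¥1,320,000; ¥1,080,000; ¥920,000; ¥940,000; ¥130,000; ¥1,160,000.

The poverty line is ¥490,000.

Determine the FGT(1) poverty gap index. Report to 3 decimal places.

Poor units: ¥130,000, ¥360,000 (q = 2 of N = 9).
Relative gaps: (490000−130000)/490000 = 0.7347; (490000−360000)/490000 = 0.2653.
Σ = 1.000000. Dividing by the full population N = 9 gives P₁ = 0.111.

0.111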